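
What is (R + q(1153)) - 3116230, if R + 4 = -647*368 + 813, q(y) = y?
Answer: -3352364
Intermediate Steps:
R = -237287 (R = -4 + (-647*368 + 813) = -4 + (-238096 + 813) = -4 - 237283 = -237287)
(R + q(1153)) - 3116230 = (-237287 + 1153) - 3116230 = -236134 - 3116230 = -3352364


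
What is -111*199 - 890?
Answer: -22979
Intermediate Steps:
-111*199 - 890 = -22089 - 890 = -22979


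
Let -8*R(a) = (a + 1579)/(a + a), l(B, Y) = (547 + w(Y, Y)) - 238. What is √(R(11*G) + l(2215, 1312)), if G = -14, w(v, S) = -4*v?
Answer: I*√1873913734/616 ≈ 70.274*I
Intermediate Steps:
l(B, Y) = 309 - 4*Y (l(B, Y) = (547 - 4*Y) - 238 = 309 - 4*Y)
R(a) = -(1579 + a)/(16*a) (R(a) = -(a + 1579)/(8*(a + a)) = -(1579 + a)/(8*(2*a)) = -(1579 + a)*1/(2*a)/8 = -(1579 + a)/(16*a))
√(R(11*G) + l(2215, 1312)) = √((-1579 - 11*(-14))/(16*((11*(-14)))) + (309 - 4*1312)) = √((1/16)*(-1579 - 1*(-154))/(-154) + (309 - 5248)) = √((1/16)*(-1/154)*(-1579 + 154) - 4939) = √((1/16)*(-1/154)*(-1425) - 4939) = √(1425/2464 - 4939) = √(-12168271/2464) = I*√1873913734/616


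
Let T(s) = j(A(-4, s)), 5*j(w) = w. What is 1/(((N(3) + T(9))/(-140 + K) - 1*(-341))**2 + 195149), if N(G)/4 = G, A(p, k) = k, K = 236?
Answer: 25600/7975118289 ≈ 3.2100e-6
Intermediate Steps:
N(G) = 4*G
j(w) = w/5
T(s) = s/5
1/(((N(3) + T(9))/(-140 + K) - 1*(-341))**2 + 195149) = 1/(((4*3 + (1/5)*9)/(-140 + 236) - 1*(-341))**2 + 195149) = 1/(((12 + 9/5)/96 + 341)**2 + 195149) = 1/(((69/5)*(1/96) + 341)**2 + 195149) = 1/((23/160 + 341)**2 + 195149) = 1/((54583/160)**2 + 195149) = 1/(2979303889/25600 + 195149) = 1/(7975118289/25600) = 25600/7975118289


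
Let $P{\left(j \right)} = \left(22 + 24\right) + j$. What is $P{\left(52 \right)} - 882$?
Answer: $-784$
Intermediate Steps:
$P{\left(j \right)} = 46 + j$
$P{\left(52 \right)} - 882 = \left(46 + 52\right) - 882 = 98 - 882 = -784$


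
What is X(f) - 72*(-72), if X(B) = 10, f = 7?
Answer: 5194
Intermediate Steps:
X(f) - 72*(-72) = 10 - 72*(-72) = 10 + 5184 = 5194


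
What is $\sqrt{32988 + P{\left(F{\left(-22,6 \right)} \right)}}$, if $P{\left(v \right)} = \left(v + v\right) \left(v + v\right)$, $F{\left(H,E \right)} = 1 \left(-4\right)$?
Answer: $2 \sqrt{8263} \approx 181.8$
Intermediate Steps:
$F{\left(H,E \right)} = -4$
$P{\left(v \right)} = 4 v^{2}$ ($P{\left(v \right)} = 2 v 2 v = 4 v^{2}$)
$\sqrt{32988 + P{\left(F{\left(-22,6 \right)} \right)}} = \sqrt{32988 + 4 \left(-4\right)^{2}} = \sqrt{32988 + 4 \cdot 16} = \sqrt{32988 + 64} = \sqrt{33052} = 2 \sqrt{8263}$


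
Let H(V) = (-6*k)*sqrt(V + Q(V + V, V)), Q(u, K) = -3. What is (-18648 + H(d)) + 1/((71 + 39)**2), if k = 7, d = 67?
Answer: -229706399/12100 ≈ -18984.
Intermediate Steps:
H(V) = -42*sqrt(-3 + V) (H(V) = (-6*7)*sqrt(V - 3) = -42*sqrt(-3 + V))
(-18648 + H(d)) + 1/((71 + 39)**2) = (-18648 - 42*sqrt(-3 + 67)) + 1/((71 + 39)**2) = (-18648 - 42*sqrt(64)) + 1/(110**2) = (-18648 - 42*8) + 1/12100 = (-18648 - 336) + 1/12100 = -18984 + 1/12100 = -229706399/12100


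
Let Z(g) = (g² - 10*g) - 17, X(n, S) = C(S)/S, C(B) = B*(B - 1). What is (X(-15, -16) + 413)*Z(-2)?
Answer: 2772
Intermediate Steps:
C(B) = B*(-1 + B)
X(n, S) = -1 + S (X(n, S) = (S*(-1 + S))/S = -1 + S)
Z(g) = -17 + g² - 10*g
(X(-15, -16) + 413)*Z(-2) = ((-1 - 16) + 413)*(-17 + (-2)² - 10*(-2)) = (-17 + 413)*(-17 + 4 + 20) = 396*7 = 2772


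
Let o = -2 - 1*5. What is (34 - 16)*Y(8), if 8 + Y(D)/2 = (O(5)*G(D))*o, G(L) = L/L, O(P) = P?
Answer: -1548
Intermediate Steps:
G(L) = 1
o = -7 (o = -2 - 5 = -7)
Y(D) = -86 (Y(D) = -16 + 2*((5*1)*(-7)) = -16 + 2*(5*(-7)) = -16 + 2*(-35) = -16 - 70 = -86)
(34 - 16)*Y(8) = (34 - 16)*(-86) = 18*(-86) = -1548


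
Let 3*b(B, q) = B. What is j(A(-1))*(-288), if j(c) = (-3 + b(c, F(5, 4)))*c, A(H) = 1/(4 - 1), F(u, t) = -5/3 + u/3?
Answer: 832/3 ≈ 277.33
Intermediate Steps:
F(u, t) = -5/3 + u/3 (F(u, t) = -5*⅓ + u*(⅓) = -5/3 + u/3)
A(H) = ⅓ (A(H) = 1/3 = ⅓)
b(B, q) = B/3
j(c) = c*(-3 + c/3) (j(c) = (-3 + c/3)*c = c*(-3 + c/3))
j(A(-1))*(-288) = ((⅓)*(⅓)*(-9 + ⅓))*(-288) = ((⅓)*(⅓)*(-26/3))*(-288) = -26/27*(-288) = 832/3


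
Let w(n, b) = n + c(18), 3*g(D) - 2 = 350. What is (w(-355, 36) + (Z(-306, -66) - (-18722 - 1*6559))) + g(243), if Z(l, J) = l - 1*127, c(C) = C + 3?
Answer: 73894/3 ≈ 24631.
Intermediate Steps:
g(D) = 352/3 (g(D) = 2/3 + (1/3)*350 = 2/3 + 350/3 = 352/3)
c(C) = 3 + C
w(n, b) = 21 + n (w(n, b) = n + (3 + 18) = n + 21 = 21 + n)
Z(l, J) = -127 + l (Z(l, J) = l - 127 = -127 + l)
(w(-355, 36) + (Z(-306, -66) - (-18722 - 1*6559))) + g(243) = ((21 - 355) + ((-127 - 306) - (-18722 - 1*6559))) + 352/3 = (-334 + (-433 - (-18722 - 6559))) + 352/3 = (-334 + (-433 - 1*(-25281))) + 352/3 = (-334 + (-433 + 25281)) + 352/3 = (-334 + 24848) + 352/3 = 24514 + 352/3 = 73894/3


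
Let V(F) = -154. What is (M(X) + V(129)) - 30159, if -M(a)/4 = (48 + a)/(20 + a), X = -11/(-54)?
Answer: -33081895/1091 ≈ -30323.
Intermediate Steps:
X = 11/54 (X = -11*(-1/54) = 11/54 ≈ 0.20370)
M(a) = -4*(48 + a)/(20 + a)
(M(X) + V(129)) - 30159 = (4*(-48 - 1*11/54)/(20 + 11/54) - 154) - 30159 = (4*(-48 - 11/54)/(1091/54) - 154) - 30159 = (4*(54/1091)*(-2603/54) - 154) - 30159 = (-10412/1091 - 154) - 30159 = -178426/1091 - 30159 = -33081895/1091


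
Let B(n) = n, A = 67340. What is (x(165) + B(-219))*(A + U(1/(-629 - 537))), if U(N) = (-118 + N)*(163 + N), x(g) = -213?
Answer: -7063496834436/339889 ≈ -2.0782e+7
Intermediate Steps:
(x(165) + B(-219))*(A + U(1/(-629 - 537))) = (-213 - 219)*(67340 + (-19234 + (1/(-629 - 537))**2 + 45/(-629 - 537))) = -432*(67340 + (-19234 + (1/(-1166))**2 + 45/(-1166))) = -432*(67340 + (-19234 + (-1/1166)**2 + 45*(-1/1166))) = -432*(67340 + (-19234 + 1/1359556 - 45/1166)) = -432*(67340 - 26149752573/1359556) = -432*65402748467/1359556 = -7063496834436/339889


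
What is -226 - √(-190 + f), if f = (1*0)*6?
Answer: -226 - I*√190 ≈ -226.0 - 13.784*I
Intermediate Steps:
f = 0 (f = 0*6 = 0)
-226 - √(-190 + f) = -226 - √(-190 + 0) = -226 - √(-190) = -226 - I*√190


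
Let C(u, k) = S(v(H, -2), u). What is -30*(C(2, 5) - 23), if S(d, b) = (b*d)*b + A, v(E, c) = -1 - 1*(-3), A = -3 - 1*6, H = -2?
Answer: 720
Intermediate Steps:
A = -9 (A = -3 - 6 = -9)
v(E, c) = 2 (v(E, c) = -1 + 3 = 2)
S(d, b) = -9 + d*b² (S(d, b) = (b*d)*b - 9 = d*b² - 9 = -9 + d*b²)
C(u, k) = -9 + 2*u²
-30*(C(2, 5) - 23) = -30*((-9 + 2*2²) - 23) = -30*((-9 + 2*4) - 23) = -30*((-9 + 8) - 23) = -30*(-1 - 23) = -30*(-24) = 720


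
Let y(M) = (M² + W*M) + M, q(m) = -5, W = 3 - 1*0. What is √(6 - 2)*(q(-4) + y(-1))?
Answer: -16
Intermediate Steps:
W = 3 (W = 3 + 0 = 3)
y(M) = M² + 4*M (y(M) = (M² + 3*M) + M = M² + 4*M)
√(6 - 2)*(q(-4) + y(-1)) = √(6 - 2)*(-5 - (4 - 1)) = √4*(-5 - 1*3) = 2*(-5 - 3) = 2*(-8) = -16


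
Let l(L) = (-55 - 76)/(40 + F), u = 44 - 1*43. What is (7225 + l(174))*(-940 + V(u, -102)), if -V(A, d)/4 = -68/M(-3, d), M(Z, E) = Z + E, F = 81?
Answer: -86510831368/12705 ≈ -6.8092e+6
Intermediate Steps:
u = 1 (u = 44 - 43 = 1)
M(Z, E) = E + Z
V(A, d) = 272/(-3 + d) (V(A, d) = -(-272)/(d - 3) = -(-272)/(-3 + d) = 272/(-3 + d))
l(L) = -131/121 (l(L) = (-55 - 76)/(40 + 81) = -131/121)
(7225 + l(174))*(-940 + V(u, -102)) = (7225 - 131/121)*(-940 + 272/(-3 - 102)) = 874094*(-940 + 272/(-105))/121 = 874094*(-940 + 272*(-1/105))/121 = 874094*(-940 - 272/105)/121 = (874094/121)*(-98972/105) = -86510831368/12705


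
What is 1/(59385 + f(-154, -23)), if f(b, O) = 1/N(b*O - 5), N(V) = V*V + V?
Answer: 12513906/743138307811 ≈ 1.6839e-5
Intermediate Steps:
N(V) = V + V² (N(V) = V² + V = V + V²)
f(b, O) = 1/((-5 + O*b)*(-4 + O*b)) (f(b, O) = 1/((b*O - 5)*(1 + (b*O - 5))) = 1/((O*b - 5)*(1 + (O*b - 5))) = 1/((-5 + O*b)*(1 + (-5 + O*b))) = 1/((-5 + O*b)*(-4 + O*b)))
1/(59385 + f(-154, -23)) = 1/(59385 + 1/((-5 - 23*(-154))*(-4 - 23*(-154)))) = 1/(59385 + 1/((-5 + 3542)*(-4 + 3542))) = 1/(59385 + 1/(3537*3538)) = 1/(59385 + (1/3537)*(1/3538)) = 1/(59385 + 1/12513906) = 1/(743138307811/12513906) = 12513906/743138307811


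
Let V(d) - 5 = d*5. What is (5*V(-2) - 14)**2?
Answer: 1521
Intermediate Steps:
V(d) = 5 + 5*d (V(d) = 5 + d*5 = 5 + 5*d)
(5*V(-2) - 14)**2 = (5*(5 + 5*(-2)) - 14)**2 = (5*(5 - 10) - 14)**2 = (5*(-5) - 14)**2 = (-25 - 14)**2 = (-39)**2 = 1521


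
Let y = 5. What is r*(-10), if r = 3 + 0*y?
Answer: -30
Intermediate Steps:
r = 3 (r = 3 + 0*5 = 3 + 0 = 3)
r*(-10) = 3*(-10) = -30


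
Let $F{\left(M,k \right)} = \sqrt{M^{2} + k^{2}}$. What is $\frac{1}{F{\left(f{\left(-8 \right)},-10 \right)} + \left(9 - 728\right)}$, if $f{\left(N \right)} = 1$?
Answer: $- \frac{719}{516860} - \frac{\sqrt{101}}{516860} \approx -0.0014105$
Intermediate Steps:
$\frac{1}{F{\left(f{\left(-8 \right)},-10 \right)} + \left(9 - 728\right)} = \frac{1}{\sqrt{1^{2} + \left(-10\right)^{2}} + \left(9 - 728\right)} = \frac{1}{\sqrt{1 + 100} + \left(9 - 728\right)} = \frac{1}{\sqrt{101} - 719} = \frac{1}{-719 + \sqrt{101}}$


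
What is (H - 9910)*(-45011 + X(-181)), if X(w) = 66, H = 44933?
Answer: -1574108735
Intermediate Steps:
(H - 9910)*(-45011 + X(-181)) = (44933 - 9910)*(-45011 + 66) = 35023*(-44945) = -1574108735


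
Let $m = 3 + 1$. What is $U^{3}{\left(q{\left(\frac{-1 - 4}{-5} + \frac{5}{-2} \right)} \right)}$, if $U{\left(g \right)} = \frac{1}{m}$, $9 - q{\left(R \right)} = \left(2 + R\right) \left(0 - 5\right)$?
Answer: $\frac{1}{64} \approx 0.015625$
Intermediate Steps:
$m = 4$
$q{\left(R \right)} = 19 + 5 R$ ($q{\left(R \right)} = 9 - \left(2 + R\right) \left(0 - 5\right) = 9 - \left(2 + R\right) \left(-5\right) = 9 - \left(-10 - 5 R\right) = 9 + \left(10 + 5 R\right) = 19 + 5 R$)
$U{\left(g \right)} = \frac{1}{4}$
$U^{3}{\left(q{\left(\frac{-1 - 4}{-5} + \frac{5}{-2} \right)} \right)} = \left(\frac{1}{4}\right)^{3} = \frac{1}{64}$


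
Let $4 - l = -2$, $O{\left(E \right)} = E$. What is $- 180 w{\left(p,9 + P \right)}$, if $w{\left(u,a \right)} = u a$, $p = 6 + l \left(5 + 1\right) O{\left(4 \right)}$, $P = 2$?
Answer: $-297000$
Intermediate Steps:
$l = 6$ ($l = 4 - -2 = 4 + 2 = 6$)
$p = 150$ ($p = 6 + 6 \left(5 + 1\right) 4 = 6 + 6 \cdot 6 \cdot 4 = 6 + 36 \cdot 4 = 6 + 144 = 150$)
$w{\left(u,a \right)} = a u$
$- 180 w{\left(p,9 + P \right)} = - 180 \left(9 + 2\right) 150 = - 180 \cdot 11 \cdot 150 = \left(-180\right) 1650 = -297000$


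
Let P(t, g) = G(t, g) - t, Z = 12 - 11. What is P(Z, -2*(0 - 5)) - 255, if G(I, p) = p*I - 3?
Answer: -249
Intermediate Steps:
G(I, p) = -3 + I*p (G(I, p) = I*p - 3 = -3 + I*p)
Z = 1
P(t, g) = -3 - t + g*t (P(t, g) = (-3 + t*g) - t = (-3 + g*t) - t = -3 - t + g*t)
P(Z, -2*(0 - 5)) - 255 = (-3 - 1*1 - 2*(0 - 5)*1) - 255 = (-3 - 1 - 2*(-5)*1) - 255 = (-3 - 1 + 10*1) - 255 = (-3 - 1 + 10) - 255 = 6 - 255 = -249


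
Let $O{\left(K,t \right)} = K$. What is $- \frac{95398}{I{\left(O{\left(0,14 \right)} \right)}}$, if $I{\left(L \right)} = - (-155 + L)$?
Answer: $- \frac{95398}{155} \approx -615.47$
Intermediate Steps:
$I{\left(L \right)} = 155 - L$
$- \frac{95398}{I{\left(O{\left(0,14 \right)} \right)}} = - \frac{95398}{155 - 0} = - \frac{95398}{155 + 0} = - \frac{95398}{155}$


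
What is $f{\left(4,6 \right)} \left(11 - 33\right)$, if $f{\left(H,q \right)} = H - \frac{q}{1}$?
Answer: $44$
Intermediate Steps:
$f{\left(H,q \right)} = H - q$ ($f{\left(H,q \right)} = H - q 1 = H - q$)
$f{\left(4,6 \right)} \left(11 - 33\right) = \left(4 - 6\right) \left(11 - 33\right) = \left(4 - 6\right) \left(-22\right) = \left(-2\right) \left(-22\right) = 44$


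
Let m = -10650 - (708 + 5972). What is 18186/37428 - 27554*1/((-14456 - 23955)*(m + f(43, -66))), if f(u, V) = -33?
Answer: 2021293533131/4160310543934 ≈ 0.48585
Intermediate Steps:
m = -17330 (m = -10650 - 1*6680 = -10650 - 6680 = -17330)
18186/37428 - 27554*1/((-14456 - 23955)*(m + f(43, -66))) = 18186/37428 - 27554*1/((-17330 - 33)*(-14456 - 23955)) = 18186*(1/37428) - 27554/((-38411*(-17363))) = 3031/6238 - 27554/666930193 = 2021293533131/4160310543934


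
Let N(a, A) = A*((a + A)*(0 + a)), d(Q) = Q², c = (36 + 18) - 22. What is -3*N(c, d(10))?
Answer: -1267200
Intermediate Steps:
c = 32 (c = 54 - 22 = 32)
N(a, A) = A*a*(A + a) (N(a, A) = A*((A + a)*a) = A*(a*(A + a)) = A*a*(A + a))
-3*N(c, d(10)) = -3*10²*32*(10² + 32) = -300*32*(100 + 32) = -300*32*132 = -3*422400 = -1267200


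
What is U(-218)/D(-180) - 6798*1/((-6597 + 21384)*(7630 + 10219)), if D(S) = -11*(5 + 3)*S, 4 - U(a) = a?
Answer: 361021493/25806798160 ≈ 0.013989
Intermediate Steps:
U(a) = 4 - a
D(S) = -88*S
U(-218)/D(-180) - 6798*1/((-6597 + 21384)*(7630 + 10219)) = (4 - 1*(-218))/((-88*(-180))) - 6798*1/((-6597 + 21384)*(7630 + 10219)) = (4 + 218)/15840 - 6798/(14787*17849) = 222*(1/15840) - 6798/263933163 = 37/2640 - 6798*1/263933163 = 37/2640 - 2266/87977721 = 361021493/25806798160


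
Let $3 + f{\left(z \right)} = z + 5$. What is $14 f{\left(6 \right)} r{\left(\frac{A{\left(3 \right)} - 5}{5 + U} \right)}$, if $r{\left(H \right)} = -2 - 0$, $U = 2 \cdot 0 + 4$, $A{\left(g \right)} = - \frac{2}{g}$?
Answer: $-224$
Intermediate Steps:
$U = 4$ ($U = 0 + 4 = 4$)
$f{\left(z \right)} = 2 + z$ ($f{\left(z \right)} = -3 + \left(z + 5\right) = -3 + \left(5 + z\right) = 2 + z$)
$r{\left(H \right)} = -2$ ($r{\left(H \right)} = -2 + 0 = -2$)
$14 f{\left(6 \right)} r{\left(\frac{A{\left(3 \right)} - 5}{5 + U} \right)} = 14 \left(2 + 6\right) \left(-2\right) = 14 \cdot 8 \left(-2\right) = 112 \left(-2\right) = -224$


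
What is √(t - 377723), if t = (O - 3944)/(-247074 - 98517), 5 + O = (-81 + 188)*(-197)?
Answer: I*√5012515002131735/115197 ≈ 614.59*I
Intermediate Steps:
O = -21084 (O = -5 + (-81 + 188)*(-197) = -5 + 107*(-197) = -5 - 21079 = -21084)
t = 25028/345591 (t = (-21084 - 3944)/(-247074 - 98517) = -25028/(-345591) = -25028*(-1/345591) = 25028/345591 ≈ 0.072421)
√(t - 377723) = √(25028/345591 - 377723) = √(-130537644265/345591) = I*√5012515002131735/115197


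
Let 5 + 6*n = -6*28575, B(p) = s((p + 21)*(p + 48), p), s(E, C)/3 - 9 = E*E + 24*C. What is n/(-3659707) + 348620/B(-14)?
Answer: 853783313305/412207438238 ≈ 2.0712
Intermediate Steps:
s(E, C) = 27 + 3*E**2 + 72*C (s(E, C) = 27 + 3*(E*E + 24*C) = 27 + 3*(E**2 + 24*C) = 27 + (3*E**2 + 72*C) = 27 + 3*E**2 + 72*C)
B(p) = 27 + 72*p + 3*(21 + p)**2*(48 + p)**2 (B(p) = 27 + 3*((p + 21)*(p + 48))**2 + 72*p = 27 + 3*((21 + p)*(48 + p))**2 + 72*p = 27 + 3*((21 + p)**2*(48 + p)**2) + 72*p = 27 + 3*(21 + p)**2*(48 + p)**2 + 72*p = 27 + 72*p + 3*(21 + p)**2*(48 + p)**2)
n = -171455/6 (n = -5/6 + (-6*28575)/6 = -5/6 + (1/6)*(-171450) = -5/6 - 28575 = -171455/6 ≈ -28576.)
n/(-3659707) + 348620/B(-14) = -171455/6/(-3659707) + 348620/(27 + 3*(1008 + (-14)**2 + 69*(-14))**2 + 72*(-14)) = -171455/6*(-1/3659707) + 348620/(27 + 3*(1008 + 196 - 966)**2 - 1008) = 171455/21958242 + 348620/(27 + 3*238**2 - 1008) = 171455/21958242 + 348620/(27 + 3*56644 - 1008) = 171455/21958242 + 348620/(27 + 169932 - 1008) = 171455/21958242 + 348620/168951 = 853783313305/412207438238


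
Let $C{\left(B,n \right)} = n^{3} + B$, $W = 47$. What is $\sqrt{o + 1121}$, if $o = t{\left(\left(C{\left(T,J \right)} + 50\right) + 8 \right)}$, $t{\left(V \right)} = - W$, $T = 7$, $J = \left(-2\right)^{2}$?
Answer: $\sqrt{1074} \approx 32.772$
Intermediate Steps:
$J = 4$
$C{\left(B,n \right)} = B + n^{3}$
$t{\left(V \right)} = -47$ ($t{\left(V \right)} = \left(-1\right) 47 = -47$)
$o = -47$
$\sqrt{o + 1121} = \sqrt{-47 + 1121} = \sqrt{1074}$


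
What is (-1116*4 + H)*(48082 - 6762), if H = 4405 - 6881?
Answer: -286760800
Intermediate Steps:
H = -2476
(-1116*4 + H)*(48082 - 6762) = (-1116*4 - 2476)*(48082 - 6762) = (-4464 - 2476)*41320 = -6940*41320 = -286760800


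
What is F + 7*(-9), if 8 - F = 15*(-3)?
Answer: -10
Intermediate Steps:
F = 53 (F = 8 - 15*(-3) = 8 - 1*(-45) = 8 + 45 = 53)
F + 7*(-9) = 53 + 7*(-9) = 53 - 63 = -10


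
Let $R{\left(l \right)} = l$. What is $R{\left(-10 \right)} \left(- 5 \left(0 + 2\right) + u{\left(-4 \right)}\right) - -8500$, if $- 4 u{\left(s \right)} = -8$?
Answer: $8580$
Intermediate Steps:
$u{\left(s \right)} = 2$ ($u{\left(s \right)} = \left(- \frac{1}{4}\right) \left(-8\right) = 2$)
$R{\left(-10 \right)} \left(- 5 \left(0 + 2\right) + u{\left(-4 \right)}\right) - -8500 = - 10 \left(- 5 \left(0 + 2\right) + 2\right) - -8500 = - 10 \left(\left(-5\right) 2 + 2\right) + 8500 = - 10 \left(-10 + 2\right) + 8500 = \left(-10\right) \left(-8\right) + 8500 = 80 + 8500 = 8580$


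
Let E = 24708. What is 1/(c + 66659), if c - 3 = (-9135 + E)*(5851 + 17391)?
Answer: 1/362014328 ≈ 2.7623e-9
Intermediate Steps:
c = 361947669 (c = 3 + (-9135 + 24708)*(5851 + 17391) = 3 + 15573*23242 = 3 + 361947666 = 361947669)
1/(c + 66659) = 1/(361947669 + 66659) = 1/362014328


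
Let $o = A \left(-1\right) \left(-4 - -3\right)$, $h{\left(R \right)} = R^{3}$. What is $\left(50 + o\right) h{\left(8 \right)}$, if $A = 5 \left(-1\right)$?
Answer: $23040$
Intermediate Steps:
$A = -5$
$o = -5$ ($o = \left(-5\right) \left(-1\right) \left(-4 - -3\right) = 5 \left(-4 + 3\right) = 5 \left(-1\right) = -5$)
$\left(50 + o\right) h{\left(8 \right)} = \left(50 - 5\right) 8^{3} = 45 \cdot 512 = 23040$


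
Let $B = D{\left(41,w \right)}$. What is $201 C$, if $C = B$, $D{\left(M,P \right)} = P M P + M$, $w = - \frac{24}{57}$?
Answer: $\frac{3502425}{361} \approx 9702.0$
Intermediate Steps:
$w = - \frac{8}{19}$ ($w = \left(-24\right) \frac{1}{57} = - \frac{8}{19} \approx -0.42105$)
$D{\left(M,P \right)} = M + M P^{2}$ ($D{\left(M,P \right)} = M P P + M = M P^{2} + M = M + M P^{2}$)
$B = \frac{17425}{361}$ ($B = 41 \left(1 + \left(- \frac{8}{19}\right)^{2}\right) = 41 \left(1 + \frac{64}{361}\right) = 41 \cdot \frac{425}{361} = \frac{17425}{361} \approx 48.269$)
$C = \frac{17425}{361} \approx 48.269$
$201 C = 201 \cdot \frac{17425}{361} = \frac{3502425}{361}$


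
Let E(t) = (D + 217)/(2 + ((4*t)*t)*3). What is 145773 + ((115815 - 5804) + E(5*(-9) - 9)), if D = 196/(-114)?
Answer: 510201614143/1994658 ≈ 2.5578e+5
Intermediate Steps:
D = -98/57 (D = 196*(-1/114) = -98/57 ≈ -1.7193)
E(t) = 12271/(57*(2 + 12*t**2)) (E(t) = (-98/57 + 217)/(2 + ((4*t)*t)*3) = 12271/(57*(2 + (4*t**2)*3)) = 12271/(57*(2 + 12*t**2)))
145773 + ((115815 - 5804) + E(5*(-9) - 9)) = 145773 + ((115815 - 5804) + 12271/(114*(1 + 6*(5*(-9) - 9)**2))) = 145773 + (110011 + 12271/(114*(1 + 6*(-45 - 9)**2))) = 145773 + (110011 + 12271/(114*(1 + 6*(-54)**2))) = 145773 + (110011 + 12271/(114*(1 + 6*2916))) = 145773 + (110011 + 12271/(114*(1 + 17496))) = 145773 + (110011 + (12271/114)/17497) = 145773 + (110011 + (12271/114)*(1/17497)) = 145773 + (110011 + 12271/1994658) = 145773 + 219434333509/1994658 = 510201614143/1994658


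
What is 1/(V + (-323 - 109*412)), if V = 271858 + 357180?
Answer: 1/583807 ≈ 1.7129e-6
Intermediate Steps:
V = 629038
1/(V + (-323 - 109*412)) = 1/(629038 + (-323 - 109*412)) = 1/(629038 + (-323 - 44908)) = 1/(629038 - 45231) = 1/583807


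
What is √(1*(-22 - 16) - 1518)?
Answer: 2*I*√389 ≈ 39.446*I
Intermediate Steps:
√(1*(-22 - 16) - 1518) = √(1*(-38) - 1518) = √(-38 - 1518) = √(-1556) = 2*I*√389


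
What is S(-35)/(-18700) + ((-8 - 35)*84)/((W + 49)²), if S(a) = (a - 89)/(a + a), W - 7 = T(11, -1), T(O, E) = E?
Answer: -4298621/3599750 ≈ -1.1941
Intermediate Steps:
W = 6 (W = 7 - 1 = 6)
S(a) = (-89 + a)/(2*a) (S(a) = (-89 + a)/((2*a)) = (-89 + a)*(1/(2*a)) = (-89 + a)/(2*a))
S(-35)/(-18700) + ((-8 - 35)*84)/((W + 49)²) = ((½)*(-89 - 35)/(-35))/(-18700) + ((-8 - 35)*84)/((6 + 49)²) = ((½)*(-1/35)*(-124))*(-1/18700) + (-43*84)/(55²) = (62/35)*(-1/18700) - 3612/3025 = -31/327250 - 3612*1/3025 = -31/327250 - 3612/3025 = -4298621/3599750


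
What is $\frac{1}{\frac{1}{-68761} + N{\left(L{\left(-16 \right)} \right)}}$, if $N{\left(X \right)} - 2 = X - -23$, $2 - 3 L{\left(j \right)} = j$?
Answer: $\frac{68761}{2131590} \approx 0.032258$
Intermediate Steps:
$L{\left(j \right)} = \frac{2}{3} - \frac{j}{3}$
$N{\left(X \right)} = 25 + X$ ($N{\left(X \right)} = 2 + \left(X - -23\right) = 2 + \left(X + 23\right) = 2 + \left(23 + X\right) = 25 + X$)
$\frac{1}{\frac{1}{-68761} + N{\left(L{\left(-16 \right)} \right)}} = \frac{1}{\frac{1}{-68761} + \left(25 + \left(\frac{2}{3} - - \frac{16}{3}\right)\right)} = \frac{1}{- \frac{1}{68761} + \left(25 + \left(\frac{2}{3} + \frac{16}{3}\right)\right)} = \frac{1}{- \frac{1}{68761} + \left(25 + 6\right)} = \frac{1}{- \frac{1}{68761} + 31} = \frac{1}{\frac{2131590}{68761}} = \frac{68761}{2131590}$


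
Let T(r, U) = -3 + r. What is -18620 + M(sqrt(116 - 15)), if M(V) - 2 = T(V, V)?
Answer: -18621 + sqrt(101) ≈ -18611.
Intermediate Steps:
M(V) = -1 + V (M(V) = 2 + (-3 + V) = -1 + V)
-18620 + M(sqrt(116 - 15)) = -18620 + (-1 + sqrt(116 - 15)) = -18620 + (-1 + sqrt(101)) = -18621 + sqrt(101)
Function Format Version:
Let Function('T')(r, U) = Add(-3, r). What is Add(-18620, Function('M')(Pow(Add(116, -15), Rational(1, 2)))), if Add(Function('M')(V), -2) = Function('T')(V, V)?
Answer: Add(-18621, Pow(101, Rational(1, 2))) ≈ -18611.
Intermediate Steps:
Function('M')(V) = Add(-1, V) (Function('M')(V) = Add(2, Add(-3, V)) = Add(-1, V))
Add(-18620, Function('M')(Pow(Add(116, -15), Rational(1, 2)))) = Add(-18620, Add(-1, Pow(Add(116, -15), Rational(1, 2)))) = Add(-18620, Add(-1, Pow(101, Rational(1, 2)))) = Add(-18621, Pow(101, Rational(1, 2)))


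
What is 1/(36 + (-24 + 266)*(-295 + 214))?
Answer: -1/19566 ≈ -5.1109e-5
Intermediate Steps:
1/(36 + (-24 + 266)*(-295 + 214)) = 1/(36 + 242*(-81)) = 1/(36 - 19602) = 1/(-19566) = -1/19566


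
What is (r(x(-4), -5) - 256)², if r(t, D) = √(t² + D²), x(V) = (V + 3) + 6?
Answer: 65586 - 2560*√2 ≈ 61966.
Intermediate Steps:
x(V) = 9 + V (x(V) = (3 + V) + 6 = 9 + V)
r(t, D) = √(D² + t²)
(r(x(-4), -5) - 256)² = (√((-5)² + (9 - 4)²) - 256)² = (√(25 + 5²) - 256)² = (√(25 + 25) - 256)² = (√50 - 256)² = (5*√2 - 256)² = (-256 + 5*√2)²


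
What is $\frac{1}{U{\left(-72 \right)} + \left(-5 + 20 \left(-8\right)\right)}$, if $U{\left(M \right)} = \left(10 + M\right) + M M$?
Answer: $\frac{1}{4957} \approx 0.00020173$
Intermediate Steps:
$U{\left(M \right)} = 10 + M + M^{2}$ ($U{\left(M \right)} = \left(10 + M\right) + M^{2} = 10 + M + M^{2}$)
$\frac{1}{U{\left(-72 \right)} + \left(-5 + 20 \left(-8\right)\right)} = \frac{1}{\left(10 - 72 + \left(-72\right)^{2}\right) + \left(-5 + 20 \left(-8\right)\right)} = \frac{1}{\left(10 - 72 + 5184\right) - 165} = \frac{1}{5122 - 165} = \frac{1}{4957}$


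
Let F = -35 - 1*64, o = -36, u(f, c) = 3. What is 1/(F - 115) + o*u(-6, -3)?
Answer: -23113/214 ≈ -108.00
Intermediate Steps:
F = -99 (F = -35 - 64 = -99)
1/(F - 115) + o*u(-6, -3) = 1/(-99 - 115) - 36*3 = 1/(-214) - 108 = -1/214 - 108 = -23113/214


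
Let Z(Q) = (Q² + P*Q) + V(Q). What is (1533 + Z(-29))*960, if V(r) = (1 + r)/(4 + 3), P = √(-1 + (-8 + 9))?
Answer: 2275200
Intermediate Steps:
P = 0 (P = √(-1 + 1) = √0 = 0)
V(r) = ⅐ + r/7 (V(r) = (1 + r)/7 = (1 + r)*(⅐) = ⅐ + r/7)
Z(Q) = ⅐ + Q² + Q/7 (Z(Q) = (Q² + 0*Q) + (⅐ + Q/7) = (Q² + 0) + (⅐ + Q/7) = Q² + (⅐ + Q/7) = ⅐ + Q² + Q/7)
(1533 + Z(-29))*960 = (1533 + (⅐ + (-29)² + (⅐)*(-29)))*960 = (1533 + (⅐ + 841 - 29/7))*960 = (1533 + 837)*960 = 2370*960 = 2275200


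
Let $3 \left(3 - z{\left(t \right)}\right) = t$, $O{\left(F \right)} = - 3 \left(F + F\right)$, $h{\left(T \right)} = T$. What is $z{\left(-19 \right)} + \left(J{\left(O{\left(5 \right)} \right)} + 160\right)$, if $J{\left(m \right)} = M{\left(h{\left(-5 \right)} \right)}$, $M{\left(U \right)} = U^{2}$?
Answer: $\frac{583}{3} \approx 194.33$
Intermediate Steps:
$O{\left(F \right)} = - 6 F$ ($O{\left(F \right)} = - 3 \cdot 2 F = - 6 F$)
$J{\left(m \right)} = 25$ ($J{\left(m \right)} = \left(-5\right)^{2} = 25$)
$z{\left(t \right)} = 3 - \frac{t}{3}$
$z{\left(-19 \right)} + \left(J{\left(O{\left(5 \right)} \right)} + 160\right) = \left(3 - - \frac{19}{3}\right) + \left(25 + 160\right) = \left(3 + \frac{19}{3}\right) + 185 = \frac{28}{3} + 185 = \frac{583}{3}$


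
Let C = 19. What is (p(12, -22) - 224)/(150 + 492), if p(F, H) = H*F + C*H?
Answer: -151/107 ≈ -1.4112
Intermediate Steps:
p(F, H) = 19*H + F*H (p(F, H) = H*F + 19*H = F*H + 19*H = 19*H + F*H)
(p(12, -22) - 224)/(150 + 492) = (-22*(19 + 12) - 224)/(150 + 492) = (-22*31 - 224)/642 = (-682 - 224)*(1/642) = -906*1/642 = -151/107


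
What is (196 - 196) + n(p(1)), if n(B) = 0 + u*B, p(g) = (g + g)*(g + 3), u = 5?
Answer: 40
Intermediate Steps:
p(g) = 2*g*(3 + g) (p(g) = (2*g)*(3 + g) = 2*g*(3 + g))
n(B) = 5*B (n(B) = 0 + 5*B = 5*B)
(196 - 196) + n(p(1)) = (196 - 196) + 5*(2*1*(3 + 1)) = 0 + 5*(2*1*4) = 0 + 5*8 = 0 + 40 = 40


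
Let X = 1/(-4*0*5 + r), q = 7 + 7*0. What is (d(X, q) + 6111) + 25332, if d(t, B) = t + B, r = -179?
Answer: 5629549/179 ≈ 31450.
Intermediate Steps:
q = 7 (q = 7 + 0 = 7)
X = -1/179 (X = 1/(-4*0*5 - 179) = 1/(0*5 - 179) = 1/(0 - 179) = 1/(-179) = -1/179 ≈ -0.0055866)
d(t, B) = B + t
(d(X, q) + 6111) + 25332 = ((7 - 1/179) + 6111) + 25332 = (1252/179 + 6111) + 25332 = 1095121/179 + 25332 = 5629549/179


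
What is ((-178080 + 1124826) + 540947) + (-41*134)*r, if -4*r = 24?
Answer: 1520657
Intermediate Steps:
r = -6 (r = -1/4*24 = -6)
((-178080 + 1124826) + 540947) + (-41*134)*r = ((-178080 + 1124826) + 540947) - 41*134*(-6) = (946746 + 540947) - 5494*(-6) = 1487693 + 32964 = 1520657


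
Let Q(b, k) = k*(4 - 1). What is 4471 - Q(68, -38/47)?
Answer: 210251/47 ≈ 4473.4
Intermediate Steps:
Q(b, k) = 3*k (Q(b, k) = k*3 = 3*k)
4471 - Q(68, -38/47) = 4471 - 3*(-38/47) = 4471 - 3*(-38*1/47) = 4471 - 3*(-38)/47 = 4471 - 1*(-114/47) = 4471 + 114/47 = 210251/47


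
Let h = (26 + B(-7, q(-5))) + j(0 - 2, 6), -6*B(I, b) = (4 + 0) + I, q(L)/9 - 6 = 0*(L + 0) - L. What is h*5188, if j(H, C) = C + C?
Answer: 199738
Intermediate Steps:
j(H, C) = 2*C
q(L) = 54 - 9*L (q(L) = 54 + 9*(0*(L + 0) - L) = 54 + 9*(0*L - L) = 54 + 9*(0 - L) = 54 + 9*(-L) = 54 - 9*L)
B(I, b) = -⅔ - I/6 (B(I, b) = -((4 + 0) + I)/6 = -(4 + I)/6 = -⅔ - I/6)
h = 77/2 (h = (26 + (-⅔ - ⅙*(-7))) + 2*6 = (26 + (-⅔ + 7/6)) + 12 = (26 + ½) + 12 = 53/2 + 12 = 77/2 ≈ 38.500)
h*5188 = (77/2)*5188 = 199738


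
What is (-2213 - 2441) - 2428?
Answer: -7082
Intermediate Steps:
(-2213 - 2441) - 2428 = -4654 - 2428 = -7082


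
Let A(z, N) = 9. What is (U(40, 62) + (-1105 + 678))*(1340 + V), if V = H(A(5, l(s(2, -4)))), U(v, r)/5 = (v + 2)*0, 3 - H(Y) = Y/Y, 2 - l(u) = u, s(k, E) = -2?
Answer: -573034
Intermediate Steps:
l(u) = 2 - u
H(Y) = 2 (H(Y) = 3 - Y/Y = 3 - 1*1 = 3 - 1 = 2)
U(v, r) = 0 (U(v, r) = 5*((v + 2)*0) = 5*((2 + v)*0) = 5*0 = 0)
V = 2
(U(40, 62) + (-1105 + 678))*(1340 + V) = (0 + (-1105 + 678))*(1340 + 2) = (0 - 427)*1342 = -427*1342 = -573034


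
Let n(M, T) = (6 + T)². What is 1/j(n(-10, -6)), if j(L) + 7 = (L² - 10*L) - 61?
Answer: -1/68 ≈ -0.014706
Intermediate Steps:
j(L) = -68 + L² - 10*L (j(L) = -7 + ((L² - 10*L) - 61) = -7 + (-61 + L² - 10*L) = -68 + L² - 10*L)
1/j(n(-10, -6)) = 1/(-68 + ((6 - 6)²)² - 10*(6 - 6)²) = 1/(-68 + (0²)² - 10*0²) = 1/(-68 + 0² - 10*0) = 1/(-68 + 0 + 0) = 1/(-68) = -1/68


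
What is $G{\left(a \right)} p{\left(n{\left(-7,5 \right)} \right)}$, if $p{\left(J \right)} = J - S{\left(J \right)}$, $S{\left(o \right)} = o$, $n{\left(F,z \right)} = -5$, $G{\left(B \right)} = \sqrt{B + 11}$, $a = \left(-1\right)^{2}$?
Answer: $0$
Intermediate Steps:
$a = 1$
$G{\left(B \right)} = \sqrt{11 + B}$
$p{\left(J \right)} = 0$ ($p{\left(J \right)} = J - J = 0$)
$G{\left(a \right)} p{\left(n{\left(-7,5 \right)} \right)} = \sqrt{11 + 1} \cdot 0 = \sqrt{12} \cdot 0 = 2 \sqrt{3} \cdot 0 = 0$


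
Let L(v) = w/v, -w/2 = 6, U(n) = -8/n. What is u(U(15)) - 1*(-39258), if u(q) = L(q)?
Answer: 78561/2 ≈ 39281.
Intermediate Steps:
w = -12 (w = -2*6 = -12)
L(v) = -12/v
u(q) = -12/q
u(U(15)) - 1*(-39258) = -12/((-8/15)) - 1*(-39258) = -12/((-8*1/15)) + 39258 = -12/(-8/15) + 39258 = -12*(-15/8) + 39258 = 45/2 + 39258 = 78561/2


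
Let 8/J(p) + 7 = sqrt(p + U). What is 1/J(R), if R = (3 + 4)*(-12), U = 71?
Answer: -7/8 + I*sqrt(13)/8 ≈ -0.875 + 0.45069*I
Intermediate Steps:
R = -84 (R = 7*(-12) = -84)
J(p) = 8/(-7 + sqrt(71 + p)) (J(p) = 8/(-7 + sqrt(p + 71)) = 8/(-7 + sqrt(71 + p)))
1/J(R) = 1/(8/(-7 + sqrt(71 - 84))) = 1/(8/(-7 + sqrt(-13))) = 1/(8/(-7 + I*sqrt(13))) = -7/8 + I*sqrt(13)/8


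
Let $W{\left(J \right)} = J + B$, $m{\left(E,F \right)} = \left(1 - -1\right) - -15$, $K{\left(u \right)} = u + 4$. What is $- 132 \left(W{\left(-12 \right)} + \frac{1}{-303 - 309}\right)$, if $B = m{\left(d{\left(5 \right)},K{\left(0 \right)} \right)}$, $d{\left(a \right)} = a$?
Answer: $- \frac{33649}{51} \approx -659.78$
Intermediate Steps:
$K{\left(u \right)} = 4 + u$
$m{\left(E,F \right)} = 17$ ($m{\left(E,F \right)} = \left(1 + 1\right) + 15 = 2 + 15 = 17$)
$B = 17$
$W{\left(J \right)} = 17 + J$ ($W{\left(J \right)} = J + 17 = 17 + J$)
$- 132 \left(W{\left(-12 \right)} + \frac{1}{-303 - 309}\right) = - 132 \left(\left(17 - 12\right) + \frac{1}{-303 - 309}\right) = - 132 \left(5 + \frac{1}{-612}\right) = - 132 \left(5 - \frac{1}{612}\right) = \left(-132\right) \frac{3059}{612} = - \frac{33649}{51}$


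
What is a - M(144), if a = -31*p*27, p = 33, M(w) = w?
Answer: -27765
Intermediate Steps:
a = -27621 (a = -31*33*27 = -1023*27 = -27621)
a - M(144) = -27621 - 1*144 = -27621 - 144 = -27765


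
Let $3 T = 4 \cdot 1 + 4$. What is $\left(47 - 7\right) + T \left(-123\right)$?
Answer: $-288$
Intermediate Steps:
$T = \frac{8}{3}$ ($T = \frac{4 \cdot 1 + 4}{3} = \frac{4 + 4}{3} = \frac{1}{3} \cdot 8 = \frac{8}{3} \approx 2.6667$)
$\left(47 - 7\right) + T \left(-123\right) = \left(47 - 7\right) + \frac{8}{3} \left(-123\right) = \left(47 - 7\right) - 328 = 40 - 328 = -288$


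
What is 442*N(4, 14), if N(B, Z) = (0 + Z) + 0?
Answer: 6188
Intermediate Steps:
N(B, Z) = Z (N(B, Z) = Z + 0 = Z)
442*N(4, 14) = 442*14 = 6188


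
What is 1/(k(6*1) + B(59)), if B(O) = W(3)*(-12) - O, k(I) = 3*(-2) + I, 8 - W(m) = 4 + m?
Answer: -1/71 ≈ -0.014085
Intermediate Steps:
W(m) = 4 - m (W(m) = 8 - (4 + m) = 8 + (-4 - m) = 4 - m)
k(I) = -6 + I
B(O) = -12 - O (B(O) = (4 - 1*3)*(-12) - O = (4 - 3)*(-12) - O = 1*(-12) - O = -12 - O)
1/(k(6*1) + B(59)) = 1/((-6 + 6*1) + (-12 - 1*59)) = 1/((-6 + 6) + (-12 - 59)) = 1/(0 - 71) = 1/(-71) = -1/71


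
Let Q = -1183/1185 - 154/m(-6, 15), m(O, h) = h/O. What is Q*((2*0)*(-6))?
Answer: 0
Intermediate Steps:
Q = 71813/1185 (Q = -1183/1185 - 154/(15/(-6)) = -1183*1/1185 - 154/(15*(-1/6)) = -1183/1185 - 154/(-5/2) = -1183/1185 - 154*(-2/5) = -1183/1185 + 308/5 = 71813/1185 ≈ 60.602)
Q*((2*0)*(-6)) = 71813*((2*0)*(-6))/1185 = 71813*(0*(-6))/1185 = (71813/1185)*0 = 0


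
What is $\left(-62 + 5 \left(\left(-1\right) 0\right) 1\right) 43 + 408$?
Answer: $-2258$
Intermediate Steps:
$\left(-62 + 5 \left(\left(-1\right) 0\right) 1\right) 43 + 408 = \left(-62 + 5 \cdot 0 \cdot 1\right) 43 + 408 = \left(-62 + 0 \cdot 1\right) 43 + 408 = \left(-62 + 0\right) 43 + 408 = \left(-62\right) 43 + 408 = -2666 + 408 = -2258$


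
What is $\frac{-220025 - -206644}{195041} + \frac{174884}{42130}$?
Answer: $\frac{1524809487}{373503515} \approx 4.0825$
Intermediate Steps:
$\frac{-220025 - -206644}{195041} + \frac{174884}{42130} = \left(-220025 + 206644\right) \frac{1}{195041} + 174884 \cdot \frac{1}{42130} = \left(-13381\right) \frac{1}{195041} + \frac{87442}{21065} = - \frac{13381}{195041} + \frac{87442}{21065} = \frac{1524809487}{373503515}$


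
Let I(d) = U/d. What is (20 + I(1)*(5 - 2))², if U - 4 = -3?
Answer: 529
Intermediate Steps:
U = 1 (U = 4 - 3 = 1)
I(d) = 1/d
(20 + I(1)*(5 - 2))² = (20 + (5 - 2)/1)² = (20 + 1*3)² = (20 + 3)² = 23² = 529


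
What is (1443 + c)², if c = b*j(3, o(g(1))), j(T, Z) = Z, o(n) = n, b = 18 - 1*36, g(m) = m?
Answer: 2030625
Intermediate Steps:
b = -18 (b = 18 - 36 = -18)
c = -18 (c = -18*1 = -18)
(1443 + c)² = (1443 - 18)² = 1425² = 2030625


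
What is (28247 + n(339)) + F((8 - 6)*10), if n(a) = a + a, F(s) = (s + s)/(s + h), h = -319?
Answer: 8648535/299 ≈ 28925.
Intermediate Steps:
F(s) = 2*s/(-319 + s) (F(s) = (s + s)/(s - 319) = (2*s)/(-319 + s) = 2*s/(-319 + s))
n(a) = 2*a
(28247 + n(339)) + F((8 - 6)*10) = (28247 + 2*339) + 2*((8 - 6)*10)/(-319 + (8 - 6)*10) = (28247 + 678) + 2*(2*10)/(-319 + 2*10) = 28925 + 2*20/(-319 + 20) = 28925 + 2*20/(-299) = 28925 + 2*20*(-1/299) = 28925 - 40/299 = 8648535/299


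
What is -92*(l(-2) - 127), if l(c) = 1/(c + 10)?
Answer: 23345/2 ≈ 11673.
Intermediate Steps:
l(c) = 1/(10 + c)
-92*(l(-2) - 127) = -92*(1/(10 - 2) - 127) = -92*(1/8 - 127) = -92*(⅛ - 127) = -92*(-1015/8) = 23345/2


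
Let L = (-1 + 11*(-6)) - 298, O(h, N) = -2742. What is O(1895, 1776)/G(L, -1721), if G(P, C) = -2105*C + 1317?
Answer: -1371/1812011 ≈ -0.00075662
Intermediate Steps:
L = -365 (L = (-1 - 66) - 298 = -67 - 298 = -365)
G(P, C) = 1317 - 2105*C
O(1895, 1776)/G(L, -1721) = -2742/(1317 - 2105*(-1721)) = -2742/(1317 + 3622705) = -2742/3624022 = -2742*1/3624022 = -1371/1812011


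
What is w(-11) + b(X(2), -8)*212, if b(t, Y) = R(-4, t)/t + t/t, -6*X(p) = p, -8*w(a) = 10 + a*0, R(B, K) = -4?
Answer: 11019/4 ≈ 2754.8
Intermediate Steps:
w(a) = -5/4 (w(a) = -(10 + a*0)/8 = -(10 + 0)/8 = -1/8*10 = -5/4)
X(p) = -p/6
b(t, Y) = 1 - 4/t (b(t, Y) = -4/t + t/t = -4/t + 1 = 1 - 4/t)
w(-11) + b(X(2), -8)*212 = -5/4 + ((-4 - 1/6*2)/((-1/6*2)))*212 = -5/4 + ((-4 - 1/3)/(-1/3))*212 = -5/4 - 3*(-13/3)*212 = -5/4 + 13*212 = -5/4 + 2756 = 11019/4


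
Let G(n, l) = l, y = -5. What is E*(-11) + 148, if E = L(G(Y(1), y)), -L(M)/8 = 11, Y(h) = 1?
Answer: 1116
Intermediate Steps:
L(M) = -88 (L(M) = -8*11 = -88)
E = -88
E*(-11) + 148 = -88*(-11) + 148 = 968 + 148 = 1116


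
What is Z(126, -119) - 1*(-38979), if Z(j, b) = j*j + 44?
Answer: 54899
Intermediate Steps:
Z(j, b) = 44 + j² (Z(j, b) = j² + 44 = 44 + j²)
Z(126, -119) - 1*(-38979) = (44 + 126²) - 1*(-38979) = (44 + 15876) + 38979 = 15920 + 38979 = 54899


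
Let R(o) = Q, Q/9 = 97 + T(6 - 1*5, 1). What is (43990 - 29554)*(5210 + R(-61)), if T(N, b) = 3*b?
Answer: 88203960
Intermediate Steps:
Q = 900 (Q = 9*(97 + 3*1) = 9*(97 + 3) = 9*100 = 900)
R(o) = 900
(43990 - 29554)*(5210 + R(-61)) = (43990 - 29554)*(5210 + 900) = 14436*6110 = 88203960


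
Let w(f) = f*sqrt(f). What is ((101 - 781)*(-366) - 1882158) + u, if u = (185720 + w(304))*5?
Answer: -704678 + 6080*sqrt(19) ≈ -6.7818e+5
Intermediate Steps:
w(f) = f**(3/2)
u = 928600 + 6080*sqrt(19) (u = (185720 + 304**(3/2))*5 = (185720 + 1216*sqrt(19))*5 = 928600 + 6080*sqrt(19) ≈ 9.5510e+5)
((101 - 781)*(-366) - 1882158) + u = ((101 - 781)*(-366) - 1882158) + (928600 + 6080*sqrt(19)) = (-680*(-366) - 1882158) + (928600 + 6080*sqrt(19)) = (248880 - 1882158) + (928600 + 6080*sqrt(19)) = -1633278 + (928600 + 6080*sqrt(19)) = -704678 + 6080*sqrt(19)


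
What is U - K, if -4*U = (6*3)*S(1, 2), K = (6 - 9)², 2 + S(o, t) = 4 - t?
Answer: -9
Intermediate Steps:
S(o, t) = 2 - t (S(o, t) = -2 + (4 - t) = 2 - t)
K = 9 (K = (-3)² = 9)
U = 0 (U = -6*3*(2 - 1*2)/4 = -9*(2 - 2)/2 = -9*0/2 = -¼*0 = 0)
U - K = 0 - 1*9 = 0 - 9 = -9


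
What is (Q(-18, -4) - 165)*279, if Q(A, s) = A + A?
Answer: -56079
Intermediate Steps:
Q(A, s) = 2*A
(Q(-18, -4) - 165)*279 = (2*(-18) - 165)*279 = (-36 - 165)*279 = -201*279 = -56079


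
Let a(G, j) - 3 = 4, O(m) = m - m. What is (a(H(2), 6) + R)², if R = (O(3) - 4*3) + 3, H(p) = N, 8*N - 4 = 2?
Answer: 4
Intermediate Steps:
N = ¾ (N = ½ + (⅛)*2 = ½ + ¼ = ¾ ≈ 0.75000)
H(p) = ¾
O(m) = 0
a(G, j) = 7 (a(G, j) = 3 + 4 = 7)
R = -9 (R = (0 - 4*3) + 3 = (0 - 12) + 3 = -12 + 3 = -9)
(a(H(2), 6) + R)² = (7 - 9)² = (-2)² = 4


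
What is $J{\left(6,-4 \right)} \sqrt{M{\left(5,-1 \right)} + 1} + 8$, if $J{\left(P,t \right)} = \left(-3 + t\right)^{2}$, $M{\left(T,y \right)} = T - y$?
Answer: $8 + 49 \sqrt{7} \approx 137.64$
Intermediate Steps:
$J{\left(6,-4 \right)} \sqrt{M{\left(5,-1 \right)} + 1} + 8 = \left(-3 - 4\right)^{2} \sqrt{\left(5 - -1\right) + 1} + 8 = \left(-7\right)^{2} \sqrt{\left(5 + 1\right) + 1} + 8 = 49 \sqrt{6 + 1} + 8 = 49 \sqrt{7} + 8 = 8 + 49 \sqrt{7}$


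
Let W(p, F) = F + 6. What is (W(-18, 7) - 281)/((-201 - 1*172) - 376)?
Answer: 268/749 ≈ 0.35781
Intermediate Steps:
W(p, F) = 6 + F
(W(-18, 7) - 281)/((-201 - 1*172) - 376) = ((6 + 7) - 281)/((-201 - 1*172) - 376) = (13 - 281)/((-201 - 172) - 376) = -268/(-373 - 376) = -268/(-749) = -268*(-1/749) = 268/749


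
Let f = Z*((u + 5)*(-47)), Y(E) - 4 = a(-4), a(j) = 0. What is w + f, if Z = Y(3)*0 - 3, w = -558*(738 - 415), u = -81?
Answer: -190950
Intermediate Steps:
w = -180234 (w = -558*323 = -180234)
Y(E) = 4 (Y(E) = 4 + 0 = 4)
Z = -3 (Z = 4*0 - 3 = 0 - 3 = -3)
f = -10716 (f = -3*(-81 + 5)*(-47) = -(-228)*(-47) = -3*3572 = -10716)
w + f = -180234 - 10716 = -190950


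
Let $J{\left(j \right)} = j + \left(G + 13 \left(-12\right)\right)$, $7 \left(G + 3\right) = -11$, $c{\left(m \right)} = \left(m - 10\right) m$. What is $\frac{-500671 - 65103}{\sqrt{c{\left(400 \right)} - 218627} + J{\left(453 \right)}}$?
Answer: $- \frac{4053487823}{3629466} + \frac{13861463 i \sqrt{62627}}{3629466} \approx -1116.8 + 955.76 i$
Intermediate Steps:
$c{\left(m \right)} = m \left(-10 + m\right)$ ($c{\left(m \right)} = \left(-10 + m\right) m = m \left(-10 + m\right)$)
$G = - \frac{32}{7}$ ($G = -3 + \frac{1}{7} \left(-11\right) = -3 - \frac{11}{7} = - \frac{32}{7} \approx -4.5714$)
$J{\left(j \right)} = - \frac{1124}{7} + j$ ($J{\left(j \right)} = j + \left(- \frac{32}{7} + 13 \left(-12\right)\right) = j - \frac{1124}{7} = - \frac{1124}{7} + j$)
$\frac{-500671 - 65103}{\sqrt{c{\left(400 \right)} - 218627} + J{\left(453 \right)}} = \frac{-500671 - 65103}{\sqrt{400 \left(-10 + 400\right) - 218627} + \left(- \frac{1124}{7} + 453\right)} = - \frac{565774}{\sqrt{400 \cdot 390 - 218627} + \frac{2047}{7}} = - \frac{565774}{\sqrt{156000 - 218627} + \frac{2047}{7}} = - \frac{565774}{\sqrt{-62627} + \frac{2047}{7}} = - \frac{565774}{i \sqrt{62627} + \frac{2047}{7}} = - \frac{565774}{\frac{2047}{7} + i \sqrt{62627}}$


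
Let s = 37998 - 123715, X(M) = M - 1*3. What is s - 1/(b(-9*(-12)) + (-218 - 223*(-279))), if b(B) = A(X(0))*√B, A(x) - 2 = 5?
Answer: -47069295089336/549124387 + 6*√3/549124387 ≈ -85717.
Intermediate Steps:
X(M) = -3 + M (X(M) = M - 3 = -3 + M)
A(x) = 7 (A(x) = 2 + 5 = 7)
b(B) = 7*√B
s = -85717
s - 1/(b(-9*(-12)) + (-218 - 223*(-279))) = -85717 - 1/(7*√(-9*(-12)) + (-218 - 223*(-279))) = -85717 - 1/(7*√108 + (-218 + 62217)) = -85717 - 1/(7*(6*√3) + 61999) = -85717 - 1/(42*√3 + 61999) = -85717 - 1/(61999 + 42*√3)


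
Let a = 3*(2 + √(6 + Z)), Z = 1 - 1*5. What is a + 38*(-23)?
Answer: -868 + 3*√2 ≈ -863.76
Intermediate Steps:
Z = -4 (Z = 1 - 5 = -4)
a = 6 + 3*√2 (a = 3*(2 + √(6 - 4)) = 3*(2 + √2) = 6 + 3*√2 ≈ 10.243)
a + 38*(-23) = (6 + 3*√2) + 38*(-23) = (6 + 3*√2) - 874 = -868 + 3*√2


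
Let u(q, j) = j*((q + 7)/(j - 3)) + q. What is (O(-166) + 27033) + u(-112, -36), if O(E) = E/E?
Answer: 348726/13 ≈ 26825.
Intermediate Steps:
O(E) = 1
u(q, j) = q + j*(7 + q)/(-3 + j) (u(q, j) = j*((7 + q)/(-3 + j)) + q = j*(7 + q)/(-3 + j) + q = q + j*(7 + q)/(-3 + j))
(O(-166) + 27033) + u(-112, -36) = (1 + 27033) + (-3*(-112) + 7*(-36) + 2*(-36)*(-112))/(-3 - 36) = 27034 + (336 - 252 + 8064)/(-39) = 27034 - 1/39*8148 = 27034 - 2716/13 = 348726/13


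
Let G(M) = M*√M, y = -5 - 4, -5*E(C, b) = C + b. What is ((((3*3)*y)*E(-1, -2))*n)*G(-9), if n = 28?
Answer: 183708*I/5 ≈ 36742.0*I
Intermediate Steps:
E(C, b) = -C/5 - b/5 (E(C, b) = -(C + b)/5 = -C/5 - b/5)
y = -9
G(M) = M^(3/2)
((((3*3)*y)*E(-1, -2))*n)*G(-9) = ((((3*3)*(-9))*(-⅕*(-1) - ⅕*(-2)))*28)*(-9)^(3/2) = (((9*(-9))*(⅕ + ⅖))*28)*(-27*I) = (-81*⅗*28)*(-27*I) = (-243/5*28)*(-27*I) = -(-183708)*I/5 = 183708*I/5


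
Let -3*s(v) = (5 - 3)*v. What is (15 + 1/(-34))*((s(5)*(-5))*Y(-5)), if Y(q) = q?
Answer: -63625/51 ≈ -1247.5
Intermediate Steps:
s(v) = -2*v/3 (s(v) = -(5 - 3)*v/3 = -2*v/3)
(15 + 1/(-34))*((s(5)*(-5))*Y(-5)) = (15 + 1/(-34))*((-⅔*5*(-5))*(-5)) = (15 - 1/34)*(-10/3*(-5)*(-5)) = 509*((50/3)*(-5))/34 = (509/34)*(-250/3) = -63625/51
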